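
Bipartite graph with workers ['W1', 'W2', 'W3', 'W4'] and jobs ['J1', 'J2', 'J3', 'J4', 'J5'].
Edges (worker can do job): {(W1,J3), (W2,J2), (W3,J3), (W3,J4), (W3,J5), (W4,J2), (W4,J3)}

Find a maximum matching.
Matching: {(W1,J3), (W3,J5), (W4,J2)}

Maximum matching (size 3):
  W1 → J3
  W3 → J5
  W4 → J2

Each worker is assigned to at most one job, and each job to at most one worker.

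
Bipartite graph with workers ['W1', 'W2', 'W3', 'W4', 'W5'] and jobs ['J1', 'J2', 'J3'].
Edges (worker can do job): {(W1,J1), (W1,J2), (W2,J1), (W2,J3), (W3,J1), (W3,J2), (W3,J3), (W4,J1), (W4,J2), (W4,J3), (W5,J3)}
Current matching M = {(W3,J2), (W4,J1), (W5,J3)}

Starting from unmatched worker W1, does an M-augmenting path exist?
No augmenting path from W1

Alternating search from W1 reaches jobs: {J1, J2, J3}.
Every reachable job is already matched in M, and following those matched edges back to workers exposes no further unvisited jobs.
No M-augmenting path from W1 exists.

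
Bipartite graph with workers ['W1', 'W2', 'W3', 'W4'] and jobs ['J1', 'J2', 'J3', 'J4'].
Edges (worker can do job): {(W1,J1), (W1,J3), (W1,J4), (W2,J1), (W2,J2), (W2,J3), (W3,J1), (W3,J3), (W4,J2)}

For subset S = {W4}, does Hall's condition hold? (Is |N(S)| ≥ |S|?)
Yes: |N(S)| = 1, |S| = 1

Subset S = {W4}
Neighbors N(S) = {J2}

|N(S)| = 1, |S| = 1
Hall's condition: |N(S)| ≥ |S| is satisfied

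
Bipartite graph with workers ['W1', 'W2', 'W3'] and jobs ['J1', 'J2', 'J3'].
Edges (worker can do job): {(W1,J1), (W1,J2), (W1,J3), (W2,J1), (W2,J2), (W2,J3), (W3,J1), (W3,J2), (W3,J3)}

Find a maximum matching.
Matching: {(W1,J1), (W2,J2), (W3,J3)}

Maximum matching (size 3):
  W1 → J1
  W2 → J2
  W3 → J3

Each worker is assigned to at most one job, and each job to at most one worker.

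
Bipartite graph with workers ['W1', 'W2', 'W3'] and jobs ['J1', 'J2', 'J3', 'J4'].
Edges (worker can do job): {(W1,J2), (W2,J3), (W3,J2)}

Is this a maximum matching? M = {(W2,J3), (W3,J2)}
Yes, size 2 is maximum

Proposed matching has size 2.
Maximum matching size for this graph: 2.

This is a maximum matching.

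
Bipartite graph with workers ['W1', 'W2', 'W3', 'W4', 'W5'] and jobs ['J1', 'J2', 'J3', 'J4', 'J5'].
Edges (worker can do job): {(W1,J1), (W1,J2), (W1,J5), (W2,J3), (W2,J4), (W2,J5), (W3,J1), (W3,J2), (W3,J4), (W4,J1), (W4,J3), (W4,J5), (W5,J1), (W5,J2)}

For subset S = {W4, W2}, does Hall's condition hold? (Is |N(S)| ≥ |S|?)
Yes: |N(S)| = 4, |S| = 2

Subset S = {W4, W2}
Neighbors N(S) = {J1, J3, J4, J5}

|N(S)| = 4, |S| = 2
Hall's condition: |N(S)| ≥ |S| is satisfied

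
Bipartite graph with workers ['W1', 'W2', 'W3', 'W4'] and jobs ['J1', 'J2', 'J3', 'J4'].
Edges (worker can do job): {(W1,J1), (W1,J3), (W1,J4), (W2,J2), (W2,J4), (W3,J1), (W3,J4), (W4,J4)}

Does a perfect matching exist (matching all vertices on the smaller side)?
Yes, perfect matching exists (size 4)

Perfect matching: {(W1,J3), (W2,J2), (W3,J1), (W4,J4)}
All 4 vertices on the smaller side are matched.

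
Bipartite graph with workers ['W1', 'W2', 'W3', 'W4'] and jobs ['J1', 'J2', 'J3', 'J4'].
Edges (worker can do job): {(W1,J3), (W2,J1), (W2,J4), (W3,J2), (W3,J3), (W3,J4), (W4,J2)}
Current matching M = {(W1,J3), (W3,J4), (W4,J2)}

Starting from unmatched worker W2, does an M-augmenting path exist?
Yes: W2 → J1

An M-augmenting path alternates non-matching / matching edges, starting and ending at unmatched vertices.
Path: W2 → J1
(J1 is unmatched in M, so the path is augmenting.)
Flipping edges along this path would increase |M| from 3 to 4.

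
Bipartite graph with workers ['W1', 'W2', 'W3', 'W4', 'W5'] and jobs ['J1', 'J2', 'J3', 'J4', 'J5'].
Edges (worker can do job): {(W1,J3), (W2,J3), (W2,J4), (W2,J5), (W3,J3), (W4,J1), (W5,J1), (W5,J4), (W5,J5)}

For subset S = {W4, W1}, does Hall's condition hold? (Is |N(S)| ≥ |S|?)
Yes: |N(S)| = 2, |S| = 2

Subset S = {W4, W1}
Neighbors N(S) = {J1, J3}

|N(S)| = 2, |S| = 2
Hall's condition: |N(S)| ≥ |S| is satisfied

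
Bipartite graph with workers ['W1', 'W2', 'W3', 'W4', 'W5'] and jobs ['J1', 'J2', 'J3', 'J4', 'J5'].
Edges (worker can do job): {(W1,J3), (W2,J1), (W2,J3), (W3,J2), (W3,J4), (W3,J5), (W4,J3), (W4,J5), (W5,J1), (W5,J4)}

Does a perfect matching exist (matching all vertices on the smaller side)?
Yes, perfect matching exists (size 5)

Perfect matching: {(W1,J3), (W2,J1), (W3,J2), (W4,J5), (W5,J4)}
All 5 vertices on the smaller side are matched.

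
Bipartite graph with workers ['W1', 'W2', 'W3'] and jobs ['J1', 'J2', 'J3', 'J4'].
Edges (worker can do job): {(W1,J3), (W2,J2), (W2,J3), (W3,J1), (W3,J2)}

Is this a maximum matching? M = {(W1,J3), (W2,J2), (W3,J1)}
Yes, size 3 is maximum

Proposed matching has size 3.
Maximum matching size for this graph: 3.

This is a maximum matching.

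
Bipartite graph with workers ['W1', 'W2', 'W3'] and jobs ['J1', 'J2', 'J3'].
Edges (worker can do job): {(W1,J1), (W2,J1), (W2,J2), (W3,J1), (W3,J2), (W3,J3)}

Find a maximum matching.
Matching: {(W1,J1), (W2,J2), (W3,J3)}

Maximum matching (size 3):
  W1 → J1
  W2 → J2
  W3 → J3

Each worker is assigned to at most one job, and each job to at most one worker.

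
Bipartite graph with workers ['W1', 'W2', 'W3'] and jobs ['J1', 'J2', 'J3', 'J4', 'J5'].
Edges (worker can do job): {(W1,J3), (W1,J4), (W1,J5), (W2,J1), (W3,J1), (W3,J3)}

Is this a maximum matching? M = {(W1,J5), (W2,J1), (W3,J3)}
Yes, size 3 is maximum

Proposed matching has size 3.
Maximum matching size for this graph: 3.

This is a maximum matching.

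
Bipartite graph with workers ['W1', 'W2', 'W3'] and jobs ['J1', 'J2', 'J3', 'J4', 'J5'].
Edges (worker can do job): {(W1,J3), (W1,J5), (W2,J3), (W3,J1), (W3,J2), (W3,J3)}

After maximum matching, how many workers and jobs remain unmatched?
Unmatched: 0 workers, 2 jobs

Maximum matching size: 3
Workers: 3 total, 3 matched, 0 unmatched
Jobs: 5 total, 3 matched, 2 unmatched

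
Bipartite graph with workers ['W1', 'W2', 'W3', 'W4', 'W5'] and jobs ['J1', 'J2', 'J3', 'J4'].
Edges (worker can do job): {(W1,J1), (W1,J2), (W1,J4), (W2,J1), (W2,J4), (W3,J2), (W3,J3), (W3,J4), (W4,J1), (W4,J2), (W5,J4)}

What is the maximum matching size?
Maximum matching size = 4

Maximum matching: {(W1,J1), (W3,J3), (W4,J2), (W5,J4)}
Size: 4

This assigns 4 workers to 4 distinct jobs.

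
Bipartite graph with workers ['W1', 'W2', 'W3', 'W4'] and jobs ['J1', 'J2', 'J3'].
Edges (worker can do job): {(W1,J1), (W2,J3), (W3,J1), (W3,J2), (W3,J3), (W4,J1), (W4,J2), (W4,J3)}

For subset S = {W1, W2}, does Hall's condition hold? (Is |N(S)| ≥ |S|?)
Yes: |N(S)| = 2, |S| = 2

Subset S = {W1, W2}
Neighbors N(S) = {J1, J3}

|N(S)| = 2, |S| = 2
Hall's condition: |N(S)| ≥ |S| is satisfied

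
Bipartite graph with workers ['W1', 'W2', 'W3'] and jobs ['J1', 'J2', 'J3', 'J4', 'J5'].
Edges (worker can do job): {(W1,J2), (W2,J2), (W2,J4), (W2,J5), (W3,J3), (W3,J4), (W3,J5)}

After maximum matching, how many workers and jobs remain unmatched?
Unmatched: 0 workers, 2 jobs

Maximum matching size: 3
Workers: 3 total, 3 matched, 0 unmatched
Jobs: 5 total, 3 matched, 2 unmatched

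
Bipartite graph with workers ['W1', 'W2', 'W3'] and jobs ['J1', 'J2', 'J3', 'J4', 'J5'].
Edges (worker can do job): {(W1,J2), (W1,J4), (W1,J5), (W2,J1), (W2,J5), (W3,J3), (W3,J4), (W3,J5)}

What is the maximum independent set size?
Maximum independent set = 5

By König's theorem:
- Min vertex cover = Max matching = 3
- Max independent set = Total vertices - Min vertex cover
- Max independent set = 8 - 3 = 5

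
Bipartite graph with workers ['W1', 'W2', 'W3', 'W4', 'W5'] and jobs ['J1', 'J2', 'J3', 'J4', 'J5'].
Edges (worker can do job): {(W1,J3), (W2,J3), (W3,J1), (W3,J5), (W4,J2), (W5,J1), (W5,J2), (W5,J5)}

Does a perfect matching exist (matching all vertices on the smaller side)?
No, maximum matching has size 4 < 5

Maximum matching has size 4, need 5 for perfect matching.
Unmatched workers: ['W2']
Unmatched jobs: ['J4']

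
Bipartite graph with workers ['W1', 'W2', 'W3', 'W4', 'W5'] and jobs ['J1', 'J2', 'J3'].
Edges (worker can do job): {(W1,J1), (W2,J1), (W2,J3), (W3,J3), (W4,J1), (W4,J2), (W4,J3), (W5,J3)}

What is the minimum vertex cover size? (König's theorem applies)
Minimum vertex cover size = 3

By König's theorem: in bipartite graphs,
min vertex cover = max matching = 3

Maximum matching has size 3, so minimum vertex cover also has size 3.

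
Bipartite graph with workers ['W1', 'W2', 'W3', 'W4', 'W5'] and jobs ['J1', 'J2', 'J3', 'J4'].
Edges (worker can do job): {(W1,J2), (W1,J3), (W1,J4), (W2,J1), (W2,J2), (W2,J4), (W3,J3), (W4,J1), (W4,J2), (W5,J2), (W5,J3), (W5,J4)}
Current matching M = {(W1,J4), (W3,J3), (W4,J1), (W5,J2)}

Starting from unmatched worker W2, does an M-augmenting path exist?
No augmenting path from W2

Alternating search from W2 reaches jobs: {J1, J2, J3, J4}.
Every reachable job is already matched in M, and following those matched edges back to workers exposes no further unvisited jobs.
No M-augmenting path from W2 exists.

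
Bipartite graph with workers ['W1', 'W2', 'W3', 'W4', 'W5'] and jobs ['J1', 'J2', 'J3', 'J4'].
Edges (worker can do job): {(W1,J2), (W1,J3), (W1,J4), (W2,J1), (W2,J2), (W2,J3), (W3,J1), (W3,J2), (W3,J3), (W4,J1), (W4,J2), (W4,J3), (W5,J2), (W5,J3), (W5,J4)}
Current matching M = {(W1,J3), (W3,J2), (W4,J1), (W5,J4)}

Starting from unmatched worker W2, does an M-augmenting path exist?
No augmenting path from W2

Alternating search from W2 reaches jobs: {J1, J2, J3, J4}.
Every reachable job is already matched in M, and following those matched edges back to workers exposes no further unvisited jobs.
No M-augmenting path from W2 exists.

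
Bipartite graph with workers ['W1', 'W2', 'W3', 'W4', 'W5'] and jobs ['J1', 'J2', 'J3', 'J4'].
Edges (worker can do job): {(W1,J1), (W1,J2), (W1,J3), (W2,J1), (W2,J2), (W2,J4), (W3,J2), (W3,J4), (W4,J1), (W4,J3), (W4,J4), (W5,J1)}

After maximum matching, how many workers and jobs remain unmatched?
Unmatched: 1 workers, 0 jobs

Maximum matching size: 4
Workers: 5 total, 4 matched, 1 unmatched
Jobs: 4 total, 4 matched, 0 unmatched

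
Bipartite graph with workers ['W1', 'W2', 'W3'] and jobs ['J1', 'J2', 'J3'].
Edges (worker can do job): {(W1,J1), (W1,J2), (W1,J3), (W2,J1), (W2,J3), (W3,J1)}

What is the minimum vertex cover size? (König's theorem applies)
Minimum vertex cover size = 3

By König's theorem: in bipartite graphs,
min vertex cover = max matching = 3

Maximum matching has size 3, so minimum vertex cover also has size 3.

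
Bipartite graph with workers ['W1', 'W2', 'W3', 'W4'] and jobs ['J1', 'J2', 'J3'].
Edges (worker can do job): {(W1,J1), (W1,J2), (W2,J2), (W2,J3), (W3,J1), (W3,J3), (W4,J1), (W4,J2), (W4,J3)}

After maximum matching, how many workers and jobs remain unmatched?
Unmatched: 1 workers, 0 jobs

Maximum matching size: 3
Workers: 4 total, 3 matched, 1 unmatched
Jobs: 3 total, 3 matched, 0 unmatched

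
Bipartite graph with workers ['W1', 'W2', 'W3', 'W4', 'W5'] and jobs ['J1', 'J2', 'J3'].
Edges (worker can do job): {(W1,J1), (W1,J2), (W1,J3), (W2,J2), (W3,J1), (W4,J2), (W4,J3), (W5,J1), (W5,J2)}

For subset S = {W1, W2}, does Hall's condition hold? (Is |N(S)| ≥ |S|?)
Yes: |N(S)| = 3, |S| = 2

Subset S = {W1, W2}
Neighbors N(S) = {J1, J2, J3}

|N(S)| = 3, |S| = 2
Hall's condition: |N(S)| ≥ |S| is satisfied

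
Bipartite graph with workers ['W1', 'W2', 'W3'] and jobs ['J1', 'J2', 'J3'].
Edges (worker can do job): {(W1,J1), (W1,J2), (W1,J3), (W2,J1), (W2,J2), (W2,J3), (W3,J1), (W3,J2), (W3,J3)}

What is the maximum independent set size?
Maximum independent set = 3

By König's theorem:
- Min vertex cover = Max matching = 3
- Max independent set = Total vertices - Min vertex cover
- Max independent set = 6 - 3 = 3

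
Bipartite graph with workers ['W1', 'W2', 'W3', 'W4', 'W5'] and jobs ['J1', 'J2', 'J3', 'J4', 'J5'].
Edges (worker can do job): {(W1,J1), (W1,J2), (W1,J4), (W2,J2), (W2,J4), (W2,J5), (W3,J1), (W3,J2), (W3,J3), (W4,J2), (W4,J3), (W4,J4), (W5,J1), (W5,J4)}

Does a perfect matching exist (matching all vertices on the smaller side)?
Yes, perfect matching exists (size 5)

Perfect matching: {(W1,J1), (W2,J5), (W3,J3), (W4,J2), (W5,J4)}
All 5 vertices on the smaller side are matched.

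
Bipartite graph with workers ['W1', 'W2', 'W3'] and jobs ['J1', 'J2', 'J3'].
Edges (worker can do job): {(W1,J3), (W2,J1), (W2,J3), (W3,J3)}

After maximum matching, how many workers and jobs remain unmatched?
Unmatched: 1 workers, 1 jobs

Maximum matching size: 2
Workers: 3 total, 2 matched, 1 unmatched
Jobs: 3 total, 2 matched, 1 unmatched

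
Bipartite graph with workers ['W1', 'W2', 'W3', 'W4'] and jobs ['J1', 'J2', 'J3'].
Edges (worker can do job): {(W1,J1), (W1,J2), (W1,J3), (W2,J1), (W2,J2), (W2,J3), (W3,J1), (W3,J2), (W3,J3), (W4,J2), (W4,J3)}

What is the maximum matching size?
Maximum matching size = 3

Maximum matching: {(W1,J3), (W3,J1), (W4,J2)}
Size: 3

This assigns 3 workers to 3 distinct jobs.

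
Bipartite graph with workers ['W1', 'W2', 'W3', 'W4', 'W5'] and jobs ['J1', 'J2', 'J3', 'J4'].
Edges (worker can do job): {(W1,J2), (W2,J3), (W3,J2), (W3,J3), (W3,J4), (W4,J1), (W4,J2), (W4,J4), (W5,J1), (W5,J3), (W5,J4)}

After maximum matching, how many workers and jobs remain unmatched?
Unmatched: 1 workers, 0 jobs

Maximum matching size: 4
Workers: 5 total, 4 matched, 1 unmatched
Jobs: 4 total, 4 matched, 0 unmatched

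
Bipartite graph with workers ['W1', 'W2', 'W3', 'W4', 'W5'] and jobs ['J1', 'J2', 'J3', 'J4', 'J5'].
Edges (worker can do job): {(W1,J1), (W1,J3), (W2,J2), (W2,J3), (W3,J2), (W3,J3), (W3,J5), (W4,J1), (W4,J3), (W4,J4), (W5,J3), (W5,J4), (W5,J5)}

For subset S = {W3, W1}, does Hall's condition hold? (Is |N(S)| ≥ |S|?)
Yes: |N(S)| = 4, |S| = 2

Subset S = {W3, W1}
Neighbors N(S) = {J1, J2, J3, J5}

|N(S)| = 4, |S| = 2
Hall's condition: |N(S)| ≥ |S| is satisfied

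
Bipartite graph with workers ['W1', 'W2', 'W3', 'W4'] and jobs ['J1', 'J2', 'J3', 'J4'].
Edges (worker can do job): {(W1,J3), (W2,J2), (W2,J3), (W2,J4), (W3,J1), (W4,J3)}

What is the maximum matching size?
Maximum matching size = 3

Maximum matching: {(W2,J4), (W3,J1), (W4,J3)}
Size: 3

This assigns 3 workers to 3 distinct jobs.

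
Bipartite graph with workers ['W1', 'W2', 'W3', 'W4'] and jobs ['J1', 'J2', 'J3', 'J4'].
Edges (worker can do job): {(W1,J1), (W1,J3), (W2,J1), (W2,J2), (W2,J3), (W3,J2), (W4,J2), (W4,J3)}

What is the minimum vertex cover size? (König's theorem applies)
Minimum vertex cover size = 3

By König's theorem: in bipartite graphs,
min vertex cover = max matching = 3

Maximum matching has size 3, so minimum vertex cover also has size 3.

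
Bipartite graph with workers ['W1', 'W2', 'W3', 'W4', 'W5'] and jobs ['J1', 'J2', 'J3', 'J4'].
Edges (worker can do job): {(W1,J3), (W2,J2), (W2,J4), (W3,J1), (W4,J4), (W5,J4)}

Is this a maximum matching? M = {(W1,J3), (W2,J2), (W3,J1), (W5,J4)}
Yes, size 4 is maximum

Proposed matching has size 4.
Maximum matching size for this graph: 4.

This is a maximum matching.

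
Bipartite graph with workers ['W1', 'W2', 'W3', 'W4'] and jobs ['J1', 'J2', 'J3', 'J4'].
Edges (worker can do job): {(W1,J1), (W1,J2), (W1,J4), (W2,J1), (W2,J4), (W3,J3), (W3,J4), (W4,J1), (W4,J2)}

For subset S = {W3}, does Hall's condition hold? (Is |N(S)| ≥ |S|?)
Yes: |N(S)| = 2, |S| = 1

Subset S = {W3}
Neighbors N(S) = {J3, J4}

|N(S)| = 2, |S| = 1
Hall's condition: |N(S)| ≥ |S| is satisfied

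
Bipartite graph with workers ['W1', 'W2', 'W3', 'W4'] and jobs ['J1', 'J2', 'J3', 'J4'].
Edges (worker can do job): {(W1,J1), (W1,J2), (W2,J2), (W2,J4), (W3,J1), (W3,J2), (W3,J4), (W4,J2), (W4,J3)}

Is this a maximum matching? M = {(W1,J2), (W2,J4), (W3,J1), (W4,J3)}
Yes, size 4 is maximum

Proposed matching has size 4.
Maximum matching size for this graph: 4.

This is a maximum matching.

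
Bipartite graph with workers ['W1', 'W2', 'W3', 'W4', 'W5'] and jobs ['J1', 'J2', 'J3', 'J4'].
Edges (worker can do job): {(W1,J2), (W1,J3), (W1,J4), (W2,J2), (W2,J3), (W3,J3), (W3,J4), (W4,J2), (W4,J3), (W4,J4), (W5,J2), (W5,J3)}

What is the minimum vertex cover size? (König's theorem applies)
Minimum vertex cover size = 3

By König's theorem: in bipartite graphs,
min vertex cover = max matching = 3

Maximum matching has size 3, so minimum vertex cover also has size 3.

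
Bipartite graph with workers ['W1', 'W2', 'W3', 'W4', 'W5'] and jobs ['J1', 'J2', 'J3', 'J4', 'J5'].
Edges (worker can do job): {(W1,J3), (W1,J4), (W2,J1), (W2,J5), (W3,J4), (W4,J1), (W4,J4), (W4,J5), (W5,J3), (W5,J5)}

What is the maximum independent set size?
Maximum independent set = 6

By König's theorem:
- Min vertex cover = Max matching = 4
- Max independent set = Total vertices - Min vertex cover
- Max independent set = 10 - 4 = 6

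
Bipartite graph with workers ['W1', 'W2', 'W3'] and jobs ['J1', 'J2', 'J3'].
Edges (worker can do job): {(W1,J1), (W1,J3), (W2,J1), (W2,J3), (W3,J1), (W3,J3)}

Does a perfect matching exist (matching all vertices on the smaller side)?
No, maximum matching has size 2 < 3

Maximum matching has size 2, need 3 for perfect matching.
Unmatched workers: ['W2']
Unmatched jobs: ['J2']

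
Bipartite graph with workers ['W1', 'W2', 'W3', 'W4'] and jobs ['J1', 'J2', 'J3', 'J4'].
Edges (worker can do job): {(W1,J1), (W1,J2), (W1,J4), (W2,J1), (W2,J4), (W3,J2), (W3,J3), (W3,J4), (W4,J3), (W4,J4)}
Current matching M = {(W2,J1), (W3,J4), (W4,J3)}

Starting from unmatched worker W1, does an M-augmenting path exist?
Yes: W1 → J2

An M-augmenting path alternates non-matching / matching edges, starting and ending at unmatched vertices.
Path: W1 → J2
(J2 is unmatched in M, so the path is augmenting.)
Flipping edges along this path would increase |M| from 3 to 4.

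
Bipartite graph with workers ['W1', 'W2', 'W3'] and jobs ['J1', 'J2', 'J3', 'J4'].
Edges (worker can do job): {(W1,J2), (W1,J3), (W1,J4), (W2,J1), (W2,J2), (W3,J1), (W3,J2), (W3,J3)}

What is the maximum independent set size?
Maximum independent set = 4

By König's theorem:
- Min vertex cover = Max matching = 3
- Max independent set = Total vertices - Min vertex cover
- Max independent set = 7 - 3 = 4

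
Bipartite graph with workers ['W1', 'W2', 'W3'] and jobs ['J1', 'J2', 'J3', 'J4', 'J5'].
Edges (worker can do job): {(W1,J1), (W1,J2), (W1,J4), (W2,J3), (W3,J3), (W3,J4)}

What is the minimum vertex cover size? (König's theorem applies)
Minimum vertex cover size = 3

By König's theorem: in bipartite graphs,
min vertex cover = max matching = 3

Maximum matching has size 3, so minimum vertex cover also has size 3.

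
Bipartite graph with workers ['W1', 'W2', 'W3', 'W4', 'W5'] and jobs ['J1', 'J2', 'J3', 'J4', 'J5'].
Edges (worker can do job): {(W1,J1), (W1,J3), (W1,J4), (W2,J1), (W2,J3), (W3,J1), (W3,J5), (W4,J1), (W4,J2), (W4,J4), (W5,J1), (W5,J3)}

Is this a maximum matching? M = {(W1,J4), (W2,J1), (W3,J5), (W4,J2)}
No, size 4 is not maximum

Proposed matching has size 4.
Maximum matching size for this graph: 5.

This is NOT maximum - can be improved to size 5.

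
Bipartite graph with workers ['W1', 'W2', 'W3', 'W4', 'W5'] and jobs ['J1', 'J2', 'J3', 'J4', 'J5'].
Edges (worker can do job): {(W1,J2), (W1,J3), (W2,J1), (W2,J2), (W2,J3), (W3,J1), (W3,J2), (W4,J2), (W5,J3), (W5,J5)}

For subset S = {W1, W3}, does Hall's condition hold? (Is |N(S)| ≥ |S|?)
Yes: |N(S)| = 3, |S| = 2

Subset S = {W1, W3}
Neighbors N(S) = {J1, J2, J3}

|N(S)| = 3, |S| = 2
Hall's condition: |N(S)| ≥ |S| is satisfied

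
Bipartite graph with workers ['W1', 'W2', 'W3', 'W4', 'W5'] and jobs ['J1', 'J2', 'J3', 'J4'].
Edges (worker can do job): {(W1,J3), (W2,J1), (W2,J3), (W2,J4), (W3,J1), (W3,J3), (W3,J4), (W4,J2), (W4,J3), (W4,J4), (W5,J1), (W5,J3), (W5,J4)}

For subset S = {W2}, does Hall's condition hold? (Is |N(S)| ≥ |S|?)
Yes: |N(S)| = 3, |S| = 1

Subset S = {W2}
Neighbors N(S) = {J1, J3, J4}

|N(S)| = 3, |S| = 1
Hall's condition: |N(S)| ≥ |S| is satisfied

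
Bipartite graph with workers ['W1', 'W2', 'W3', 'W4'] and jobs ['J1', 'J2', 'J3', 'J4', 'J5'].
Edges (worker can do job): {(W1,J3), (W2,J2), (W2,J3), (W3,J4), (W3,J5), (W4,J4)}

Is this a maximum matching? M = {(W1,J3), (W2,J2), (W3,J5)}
No, size 3 is not maximum

Proposed matching has size 3.
Maximum matching size for this graph: 4.

This is NOT maximum - can be improved to size 4.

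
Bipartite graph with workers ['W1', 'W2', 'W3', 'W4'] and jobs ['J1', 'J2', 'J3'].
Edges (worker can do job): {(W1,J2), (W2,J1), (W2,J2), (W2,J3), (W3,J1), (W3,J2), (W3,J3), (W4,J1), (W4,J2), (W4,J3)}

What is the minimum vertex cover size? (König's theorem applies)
Minimum vertex cover size = 3

By König's theorem: in bipartite graphs,
min vertex cover = max matching = 3

Maximum matching has size 3, so minimum vertex cover also has size 3.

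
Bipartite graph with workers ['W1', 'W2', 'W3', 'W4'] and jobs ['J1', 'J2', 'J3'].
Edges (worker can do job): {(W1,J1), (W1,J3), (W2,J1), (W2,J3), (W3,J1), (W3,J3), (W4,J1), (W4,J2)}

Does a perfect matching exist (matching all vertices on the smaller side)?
Yes, perfect matching exists (size 3)

Perfect matching: {(W1,J1), (W3,J3), (W4,J2)}
All 3 vertices on the smaller side are matched.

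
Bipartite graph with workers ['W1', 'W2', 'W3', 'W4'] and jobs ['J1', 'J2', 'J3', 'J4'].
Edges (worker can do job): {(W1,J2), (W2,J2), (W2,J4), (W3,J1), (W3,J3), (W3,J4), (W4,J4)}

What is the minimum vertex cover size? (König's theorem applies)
Minimum vertex cover size = 3

By König's theorem: in bipartite graphs,
min vertex cover = max matching = 3

Maximum matching has size 3, so minimum vertex cover also has size 3.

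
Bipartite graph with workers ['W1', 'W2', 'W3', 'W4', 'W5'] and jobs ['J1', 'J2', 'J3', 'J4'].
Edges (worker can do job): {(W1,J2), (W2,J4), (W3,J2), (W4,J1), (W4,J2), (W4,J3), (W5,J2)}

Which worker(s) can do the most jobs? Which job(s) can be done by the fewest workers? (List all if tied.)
Most versatile: W4 (3 jobs); Least covered: J1, J3, J4 (1 workers)

Worker degrees (jobs they can do): W1:1, W2:1, W3:1, W4:3, W5:1
Job degrees (workers who can do it): J1:1, J2:4, J3:1, J4:1

Maximum worker degree is 3, achieved by: W4
Minimum job degree is 1, achieved by: J1, J3, J4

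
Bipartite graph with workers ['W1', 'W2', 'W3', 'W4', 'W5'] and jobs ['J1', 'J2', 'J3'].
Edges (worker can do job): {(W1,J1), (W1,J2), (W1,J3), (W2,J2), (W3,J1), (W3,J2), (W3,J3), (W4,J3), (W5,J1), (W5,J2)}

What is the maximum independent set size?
Maximum independent set = 5

By König's theorem:
- Min vertex cover = Max matching = 3
- Max independent set = Total vertices - Min vertex cover
- Max independent set = 8 - 3 = 5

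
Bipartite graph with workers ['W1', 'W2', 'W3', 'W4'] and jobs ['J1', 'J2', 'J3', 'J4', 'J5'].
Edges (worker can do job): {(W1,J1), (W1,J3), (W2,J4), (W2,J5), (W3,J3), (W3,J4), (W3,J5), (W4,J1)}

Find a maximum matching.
Matching: {(W1,J3), (W2,J4), (W3,J5), (W4,J1)}

Maximum matching (size 4):
  W1 → J3
  W2 → J4
  W3 → J5
  W4 → J1

Each worker is assigned to at most one job, and each job to at most one worker.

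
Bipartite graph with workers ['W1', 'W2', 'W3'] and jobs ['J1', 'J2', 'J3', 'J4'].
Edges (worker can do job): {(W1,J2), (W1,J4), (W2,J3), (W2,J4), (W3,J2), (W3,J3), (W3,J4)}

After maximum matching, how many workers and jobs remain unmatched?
Unmatched: 0 workers, 1 jobs

Maximum matching size: 3
Workers: 3 total, 3 matched, 0 unmatched
Jobs: 4 total, 3 matched, 1 unmatched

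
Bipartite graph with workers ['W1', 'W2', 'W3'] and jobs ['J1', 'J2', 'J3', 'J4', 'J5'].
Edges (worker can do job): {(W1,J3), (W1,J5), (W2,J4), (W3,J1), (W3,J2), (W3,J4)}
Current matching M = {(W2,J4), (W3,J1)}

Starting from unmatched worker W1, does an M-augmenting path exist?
Yes: W1 → J3

An M-augmenting path alternates non-matching / matching edges, starting and ending at unmatched vertices.
Path: W1 → J3
(J3 is unmatched in M, so the path is augmenting.)
Flipping edges along this path would increase |M| from 2 to 3.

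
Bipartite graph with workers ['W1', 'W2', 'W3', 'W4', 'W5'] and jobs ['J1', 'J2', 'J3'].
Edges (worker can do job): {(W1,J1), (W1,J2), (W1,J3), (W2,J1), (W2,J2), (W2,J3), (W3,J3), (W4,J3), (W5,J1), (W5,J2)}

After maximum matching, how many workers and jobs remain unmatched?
Unmatched: 2 workers, 0 jobs

Maximum matching size: 3
Workers: 5 total, 3 matched, 2 unmatched
Jobs: 3 total, 3 matched, 0 unmatched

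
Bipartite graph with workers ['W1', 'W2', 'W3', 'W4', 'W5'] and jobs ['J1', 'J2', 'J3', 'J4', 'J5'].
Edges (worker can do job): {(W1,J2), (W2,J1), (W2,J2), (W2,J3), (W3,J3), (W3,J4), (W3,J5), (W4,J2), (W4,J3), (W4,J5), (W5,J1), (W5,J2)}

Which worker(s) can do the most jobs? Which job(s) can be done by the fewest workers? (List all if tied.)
Most versatile: W2, W3, W4 (3 jobs); Least covered: J4 (1 workers)

Worker degrees (jobs they can do): W1:1, W2:3, W3:3, W4:3, W5:2
Job degrees (workers who can do it): J1:2, J2:4, J3:3, J4:1, J5:2

Maximum worker degree is 3, achieved by: W2, W3, W4
Minimum job degree is 1, achieved by: J4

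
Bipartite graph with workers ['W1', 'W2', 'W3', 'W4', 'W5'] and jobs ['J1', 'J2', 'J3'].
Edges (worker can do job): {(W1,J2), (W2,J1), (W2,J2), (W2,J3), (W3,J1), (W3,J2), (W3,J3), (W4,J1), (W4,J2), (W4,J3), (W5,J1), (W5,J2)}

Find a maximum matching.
Matching: {(W3,J2), (W4,J3), (W5,J1)}

Maximum matching (size 3):
  W3 → J2
  W4 → J3
  W5 → J1

Each worker is assigned to at most one job, and each job to at most one worker.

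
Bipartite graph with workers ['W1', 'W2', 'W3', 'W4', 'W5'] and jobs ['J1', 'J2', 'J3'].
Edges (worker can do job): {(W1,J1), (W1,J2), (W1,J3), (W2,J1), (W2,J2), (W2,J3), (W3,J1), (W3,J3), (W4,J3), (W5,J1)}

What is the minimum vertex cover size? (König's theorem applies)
Minimum vertex cover size = 3

By König's theorem: in bipartite graphs,
min vertex cover = max matching = 3

Maximum matching has size 3, so minimum vertex cover also has size 3.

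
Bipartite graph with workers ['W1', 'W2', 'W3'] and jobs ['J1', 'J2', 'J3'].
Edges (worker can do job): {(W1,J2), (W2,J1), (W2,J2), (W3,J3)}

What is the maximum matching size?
Maximum matching size = 3

Maximum matching: {(W1,J2), (W2,J1), (W3,J3)}
Size: 3

This assigns 3 workers to 3 distinct jobs.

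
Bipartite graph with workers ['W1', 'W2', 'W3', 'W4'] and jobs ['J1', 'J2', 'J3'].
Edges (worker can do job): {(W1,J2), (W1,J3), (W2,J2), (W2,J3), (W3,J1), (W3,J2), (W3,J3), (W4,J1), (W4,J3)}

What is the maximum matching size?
Maximum matching size = 3

Maximum matching: {(W1,J2), (W3,J1), (W4,J3)}
Size: 3

This assigns 3 workers to 3 distinct jobs.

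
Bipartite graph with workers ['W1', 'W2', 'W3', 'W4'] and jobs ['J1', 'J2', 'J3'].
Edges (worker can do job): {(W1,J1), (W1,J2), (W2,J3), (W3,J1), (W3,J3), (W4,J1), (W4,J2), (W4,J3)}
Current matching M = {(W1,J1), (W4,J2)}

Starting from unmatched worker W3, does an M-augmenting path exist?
Yes: W3 → J3

An M-augmenting path alternates non-matching / matching edges, starting and ending at unmatched vertices.
Path: W3 → J3
(J3 is unmatched in M, so the path is augmenting.)
Flipping edges along this path would increase |M| from 2 to 3.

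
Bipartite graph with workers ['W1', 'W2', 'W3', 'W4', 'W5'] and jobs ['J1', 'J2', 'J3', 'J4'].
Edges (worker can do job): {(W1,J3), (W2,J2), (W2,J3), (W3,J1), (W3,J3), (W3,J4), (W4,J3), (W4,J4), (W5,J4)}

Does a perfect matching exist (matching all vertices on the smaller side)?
Yes, perfect matching exists (size 4)

Perfect matching: {(W2,J2), (W3,J1), (W4,J3), (W5,J4)}
All 4 vertices on the smaller side are matched.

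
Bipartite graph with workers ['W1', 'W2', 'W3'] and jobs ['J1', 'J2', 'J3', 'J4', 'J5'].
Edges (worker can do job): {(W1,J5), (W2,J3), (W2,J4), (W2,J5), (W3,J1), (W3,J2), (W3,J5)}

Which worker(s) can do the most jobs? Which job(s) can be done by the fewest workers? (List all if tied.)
Most versatile: W2, W3 (3 jobs); Least covered: J1, J2, J3, J4 (1 workers)

Worker degrees (jobs they can do): W1:1, W2:3, W3:3
Job degrees (workers who can do it): J1:1, J2:1, J3:1, J4:1, J5:3

Maximum worker degree is 3, achieved by: W2, W3
Minimum job degree is 1, achieved by: J1, J2, J3, J4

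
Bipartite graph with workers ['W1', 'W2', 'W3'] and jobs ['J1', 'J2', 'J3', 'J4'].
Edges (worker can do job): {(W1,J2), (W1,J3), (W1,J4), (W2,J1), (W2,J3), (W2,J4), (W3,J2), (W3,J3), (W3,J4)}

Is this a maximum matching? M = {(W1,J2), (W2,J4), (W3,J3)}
Yes, size 3 is maximum

Proposed matching has size 3.
Maximum matching size for this graph: 3.

This is a maximum matching.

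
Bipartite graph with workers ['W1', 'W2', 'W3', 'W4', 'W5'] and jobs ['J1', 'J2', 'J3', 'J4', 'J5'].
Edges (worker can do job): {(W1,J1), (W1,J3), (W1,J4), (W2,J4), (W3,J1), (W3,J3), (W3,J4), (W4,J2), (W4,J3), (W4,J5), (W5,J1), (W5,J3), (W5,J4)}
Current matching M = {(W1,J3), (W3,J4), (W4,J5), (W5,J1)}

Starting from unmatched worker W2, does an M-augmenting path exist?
No augmenting path from W2

Alternating search from W2 reaches jobs: {J1, J3, J4}.
Every reachable job is already matched in M, and following those matched edges back to workers exposes no further unvisited jobs.
No M-augmenting path from W2 exists.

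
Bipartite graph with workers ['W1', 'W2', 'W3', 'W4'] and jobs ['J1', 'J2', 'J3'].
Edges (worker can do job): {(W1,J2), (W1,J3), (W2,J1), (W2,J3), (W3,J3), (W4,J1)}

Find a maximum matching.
Matching: {(W1,J2), (W3,J3), (W4,J1)}

Maximum matching (size 3):
  W1 → J2
  W3 → J3
  W4 → J1

Each worker is assigned to at most one job, and each job to at most one worker.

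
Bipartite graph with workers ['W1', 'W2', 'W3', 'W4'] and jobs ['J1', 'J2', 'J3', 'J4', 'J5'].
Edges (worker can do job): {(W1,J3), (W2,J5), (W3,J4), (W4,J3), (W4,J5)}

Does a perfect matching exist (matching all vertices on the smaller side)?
No, maximum matching has size 3 < 4

Maximum matching has size 3, need 4 for perfect matching.
Unmatched workers: ['W1']
Unmatched jobs: ['J2', 'J1']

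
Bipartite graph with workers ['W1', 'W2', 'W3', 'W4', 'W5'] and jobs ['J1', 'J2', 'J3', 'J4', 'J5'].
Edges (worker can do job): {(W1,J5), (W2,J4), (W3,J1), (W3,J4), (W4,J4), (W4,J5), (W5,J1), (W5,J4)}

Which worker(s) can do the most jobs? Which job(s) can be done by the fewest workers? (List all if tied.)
Most versatile: W3, W4, W5 (2 jobs); Least covered: J2, J3 (0 workers)

Worker degrees (jobs they can do): W1:1, W2:1, W3:2, W4:2, W5:2
Job degrees (workers who can do it): J1:2, J2:0, J3:0, J4:4, J5:2

Maximum worker degree is 2, achieved by: W3, W4, W5
Minimum job degree is 0, achieved by: J2, J3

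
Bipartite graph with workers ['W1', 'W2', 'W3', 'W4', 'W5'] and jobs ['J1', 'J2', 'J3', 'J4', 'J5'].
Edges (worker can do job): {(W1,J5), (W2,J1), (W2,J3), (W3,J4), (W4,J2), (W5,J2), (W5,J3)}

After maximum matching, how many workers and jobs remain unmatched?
Unmatched: 0 workers, 0 jobs

Maximum matching size: 5
Workers: 5 total, 5 matched, 0 unmatched
Jobs: 5 total, 5 matched, 0 unmatched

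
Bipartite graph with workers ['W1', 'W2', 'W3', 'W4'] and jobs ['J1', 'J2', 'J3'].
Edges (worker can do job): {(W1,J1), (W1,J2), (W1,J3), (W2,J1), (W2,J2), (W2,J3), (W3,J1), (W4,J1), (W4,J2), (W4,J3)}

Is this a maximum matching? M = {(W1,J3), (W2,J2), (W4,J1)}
Yes, size 3 is maximum

Proposed matching has size 3.
Maximum matching size for this graph: 3.

This is a maximum matching.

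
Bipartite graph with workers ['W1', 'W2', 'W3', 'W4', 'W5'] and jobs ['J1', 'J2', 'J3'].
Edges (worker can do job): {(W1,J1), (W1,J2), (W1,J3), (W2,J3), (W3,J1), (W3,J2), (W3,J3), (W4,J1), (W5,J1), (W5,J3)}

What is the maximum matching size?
Maximum matching size = 3

Maximum matching: {(W1,J3), (W3,J2), (W5,J1)}
Size: 3

This assigns 3 workers to 3 distinct jobs.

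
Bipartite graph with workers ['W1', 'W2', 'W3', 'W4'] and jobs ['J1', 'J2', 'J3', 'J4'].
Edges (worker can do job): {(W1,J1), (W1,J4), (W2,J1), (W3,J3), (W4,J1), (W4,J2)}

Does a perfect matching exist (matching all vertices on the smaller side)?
Yes, perfect matching exists (size 4)

Perfect matching: {(W1,J4), (W2,J1), (W3,J3), (W4,J2)}
All 4 vertices on the smaller side are matched.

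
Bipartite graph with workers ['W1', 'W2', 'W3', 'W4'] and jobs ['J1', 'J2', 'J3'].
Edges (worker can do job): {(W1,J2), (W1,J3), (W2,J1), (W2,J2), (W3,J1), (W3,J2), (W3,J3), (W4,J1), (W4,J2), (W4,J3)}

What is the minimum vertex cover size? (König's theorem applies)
Minimum vertex cover size = 3

By König's theorem: in bipartite graphs,
min vertex cover = max matching = 3

Maximum matching has size 3, so minimum vertex cover also has size 3.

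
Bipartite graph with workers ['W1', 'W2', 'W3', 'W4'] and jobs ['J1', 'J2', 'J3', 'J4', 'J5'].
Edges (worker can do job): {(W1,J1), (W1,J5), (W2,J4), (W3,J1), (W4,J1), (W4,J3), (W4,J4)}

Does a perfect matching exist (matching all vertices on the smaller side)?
Yes, perfect matching exists (size 4)

Perfect matching: {(W1,J5), (W2,J4), (W3,J1), (W4,J3)}
All 4 vertices on the smaller side are matched.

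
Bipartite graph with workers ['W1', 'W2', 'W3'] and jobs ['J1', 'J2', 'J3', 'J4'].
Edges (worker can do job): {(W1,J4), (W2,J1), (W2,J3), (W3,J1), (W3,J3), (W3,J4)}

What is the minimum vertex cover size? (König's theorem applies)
Minimum vertex cover size = 3

By König's theorem: in bipartite graphs,
min vertex cover = max matching = 3

Maximum matching has size 3, so minimum vertex cover also has size 3.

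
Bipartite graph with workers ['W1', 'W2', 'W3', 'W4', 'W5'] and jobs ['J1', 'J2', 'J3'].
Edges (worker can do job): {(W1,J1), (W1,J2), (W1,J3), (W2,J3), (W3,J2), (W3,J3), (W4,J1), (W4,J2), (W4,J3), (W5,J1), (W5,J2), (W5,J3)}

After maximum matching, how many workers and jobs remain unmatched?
Unmatched: 2 workers, 0 jobs

Maximum matching size: 3
Workers: 5 total, 3 matched, 2 unmatched
Jobs: 3 total, 3 matched, 0 unmatched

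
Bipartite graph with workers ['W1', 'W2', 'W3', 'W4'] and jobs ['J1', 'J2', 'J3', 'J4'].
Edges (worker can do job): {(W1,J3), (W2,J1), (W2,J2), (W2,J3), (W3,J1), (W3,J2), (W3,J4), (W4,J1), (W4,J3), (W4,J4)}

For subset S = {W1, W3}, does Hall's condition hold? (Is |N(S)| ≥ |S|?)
Yes: |N(S)| = 4, |S| = 2

Subset S = {W1, W3}
Neighbors N(S) = {J1, J2, J3, J4}

|N(S)| = 4, |S| = 2
Hall's condition: |N(S)| ≥ |S| is satisfied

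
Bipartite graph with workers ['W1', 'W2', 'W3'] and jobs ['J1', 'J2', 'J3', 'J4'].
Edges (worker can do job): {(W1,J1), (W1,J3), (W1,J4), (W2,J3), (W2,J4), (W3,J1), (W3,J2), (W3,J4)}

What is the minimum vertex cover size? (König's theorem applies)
Minimum vertex cover size = 3

By König's theorem: in bipartite graphs,
min vertex cover = max matching = 3

Maximum matching has size 3, so minimum vertex cover also has size 3.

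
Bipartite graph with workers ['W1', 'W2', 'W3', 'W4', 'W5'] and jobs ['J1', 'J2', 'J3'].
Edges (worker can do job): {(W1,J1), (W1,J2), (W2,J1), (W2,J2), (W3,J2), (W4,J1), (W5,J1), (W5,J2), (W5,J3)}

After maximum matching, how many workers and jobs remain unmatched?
Unmatched: 2 workers, 0 jobs

Maximum matching size: 3
Workers: 5 total, 3 matched, 2 unmatched
Jobs: 3 total, 3 matched, 0 unmatched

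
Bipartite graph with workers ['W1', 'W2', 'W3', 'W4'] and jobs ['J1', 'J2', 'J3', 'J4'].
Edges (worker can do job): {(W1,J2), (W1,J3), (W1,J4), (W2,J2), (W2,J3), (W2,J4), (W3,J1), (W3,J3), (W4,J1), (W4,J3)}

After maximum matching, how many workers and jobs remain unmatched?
Unmatched: 0 workers, 0 jobs

Maximum matching size: 4
Workers: 4 total, 4 matched, 0 unmatched
Jobs: 4 total, 4 matched, 0 unmatched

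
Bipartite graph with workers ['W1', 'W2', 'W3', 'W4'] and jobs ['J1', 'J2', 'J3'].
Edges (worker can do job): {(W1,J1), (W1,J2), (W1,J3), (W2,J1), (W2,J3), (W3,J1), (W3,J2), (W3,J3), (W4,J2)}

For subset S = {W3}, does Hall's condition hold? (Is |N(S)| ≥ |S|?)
Yes: |N(S)| = 3, |S| = 1

Subset S = {W3}
Neighbors N(S) = {J1, J2, J3}

|N(S)| = 3, |S| = 1
Hall's condition: |N(S)| ≥ |S| is satisfied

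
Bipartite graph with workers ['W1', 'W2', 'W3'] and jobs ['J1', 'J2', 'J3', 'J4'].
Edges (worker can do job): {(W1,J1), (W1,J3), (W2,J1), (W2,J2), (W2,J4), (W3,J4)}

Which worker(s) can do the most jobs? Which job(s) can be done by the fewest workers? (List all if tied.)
Most versatile: W2 (3 jobs); Least covered: J2, J3 (1 workers)

Worker degrees (jobs they can do): W1:2, W2:3, W3:1
Job degrees (workers who can do it): J1:2, J2:1, J3:1, J4:2

Maximum worker degree is 3, achieved by: W2
Minimum job degree is 1, achieved by: J2, J3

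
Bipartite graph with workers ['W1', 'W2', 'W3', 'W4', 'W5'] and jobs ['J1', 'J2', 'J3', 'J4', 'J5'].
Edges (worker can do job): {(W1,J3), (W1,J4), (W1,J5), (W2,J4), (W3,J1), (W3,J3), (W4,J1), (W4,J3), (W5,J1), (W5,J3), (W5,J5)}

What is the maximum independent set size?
Maximum independent set = 6

By König's theorem:
- Min vertex cover = Max matching = 4
- Max independent set = Total vertices - Min vertex cover
- Max independent set = 10 - 4 = 6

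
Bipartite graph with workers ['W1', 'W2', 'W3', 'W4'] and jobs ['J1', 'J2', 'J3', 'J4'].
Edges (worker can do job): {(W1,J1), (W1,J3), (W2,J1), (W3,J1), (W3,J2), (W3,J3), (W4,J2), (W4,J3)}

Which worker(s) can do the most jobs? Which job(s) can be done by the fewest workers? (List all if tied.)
Most versatile: W3 (3 jobs); Least covered: J4 (0 workers)

Worker degrees (jobs they can do): W1:2, W2:1, W3:3, W4:2
Job degrees (workers who can do it): J1:3, J2:2, J3:3, J4:0

Maximum worker degree is 3, achieved by: W3
Minimum job degree is 0, achieved by: J4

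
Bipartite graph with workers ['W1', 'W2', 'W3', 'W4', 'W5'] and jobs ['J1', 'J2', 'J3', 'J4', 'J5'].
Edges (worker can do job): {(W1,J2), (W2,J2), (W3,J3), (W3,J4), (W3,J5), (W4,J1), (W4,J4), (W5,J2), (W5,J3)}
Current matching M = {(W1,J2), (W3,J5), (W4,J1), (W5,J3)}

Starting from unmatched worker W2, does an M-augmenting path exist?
No augmenting path from W2

Alternating search from W2 reaches jobs: {J2}.
Every reachable job is already matched in M, and following those matched edges back to workers exposes no further unvisited jobs.
No M-augmenting path from W2 exists.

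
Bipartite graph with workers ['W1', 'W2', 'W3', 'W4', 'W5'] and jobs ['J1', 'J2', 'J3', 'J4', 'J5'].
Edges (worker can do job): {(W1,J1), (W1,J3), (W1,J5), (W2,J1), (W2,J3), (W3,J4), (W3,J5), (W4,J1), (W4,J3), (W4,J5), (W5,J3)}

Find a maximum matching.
Matching: {(W1,J5), (W3,J4), (W4,J1), (W5,J3)}

Maximum matching (size 4):
  W1 → J5
  W3 → J4
  W4 → J1
  W5 → J3

Each worker is assigned to at most one job, and each job to at most one worker.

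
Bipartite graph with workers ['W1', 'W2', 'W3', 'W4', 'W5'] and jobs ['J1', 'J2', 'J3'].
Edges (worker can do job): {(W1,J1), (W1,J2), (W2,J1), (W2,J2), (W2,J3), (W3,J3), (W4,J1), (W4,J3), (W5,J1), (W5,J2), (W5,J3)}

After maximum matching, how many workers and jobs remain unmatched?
Unmatched: 2 workers, 0 jobs

Maximum matching size: 3
Workers: 5 total, 3 matched, 2 unmatched
Jobs: 3 total, 3 matched, 0 unmatched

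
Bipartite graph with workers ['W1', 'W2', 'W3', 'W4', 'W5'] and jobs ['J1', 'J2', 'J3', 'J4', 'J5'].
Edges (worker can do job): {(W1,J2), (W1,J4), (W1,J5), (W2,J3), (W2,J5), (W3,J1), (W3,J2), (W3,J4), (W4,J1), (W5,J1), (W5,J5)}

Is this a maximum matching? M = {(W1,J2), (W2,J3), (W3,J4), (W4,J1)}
No, size 4 is not maximum

Proposed matching has size 4.
Maximum matching size for this graph: 5.

This is NOT maximum - can be improved to size 5.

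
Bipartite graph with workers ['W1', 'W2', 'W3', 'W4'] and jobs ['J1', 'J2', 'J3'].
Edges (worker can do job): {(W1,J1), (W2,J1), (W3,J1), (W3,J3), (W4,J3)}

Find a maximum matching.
Matching: {(W3,J1), (W4,J3)}

Maximum matching (size 2):
  W3 → J1
  W4 → J3

Each worker is assigned to at most one job, and each job to at most one worker.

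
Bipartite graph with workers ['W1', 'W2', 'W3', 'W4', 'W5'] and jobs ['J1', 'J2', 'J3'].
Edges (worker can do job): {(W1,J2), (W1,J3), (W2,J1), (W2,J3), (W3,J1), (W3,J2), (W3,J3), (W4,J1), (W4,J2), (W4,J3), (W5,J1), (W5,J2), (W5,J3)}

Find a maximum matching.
Matching: {(W3,J1), (W4,J2), (W5,J3)}

Maximum matching (size 3):
  W3 → J1
  W4 → J2
  W5 → J3

Each worker is assigned to at most one job, and each job to at most one worker.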